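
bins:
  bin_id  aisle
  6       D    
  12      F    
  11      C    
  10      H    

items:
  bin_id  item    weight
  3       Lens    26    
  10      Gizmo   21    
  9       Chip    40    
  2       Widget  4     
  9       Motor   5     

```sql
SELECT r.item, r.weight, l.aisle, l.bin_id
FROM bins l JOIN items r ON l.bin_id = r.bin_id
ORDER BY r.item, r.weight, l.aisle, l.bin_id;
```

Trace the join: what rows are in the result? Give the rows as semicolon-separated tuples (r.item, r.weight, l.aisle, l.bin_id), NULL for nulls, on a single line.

(Gizmo, 21, H, 10)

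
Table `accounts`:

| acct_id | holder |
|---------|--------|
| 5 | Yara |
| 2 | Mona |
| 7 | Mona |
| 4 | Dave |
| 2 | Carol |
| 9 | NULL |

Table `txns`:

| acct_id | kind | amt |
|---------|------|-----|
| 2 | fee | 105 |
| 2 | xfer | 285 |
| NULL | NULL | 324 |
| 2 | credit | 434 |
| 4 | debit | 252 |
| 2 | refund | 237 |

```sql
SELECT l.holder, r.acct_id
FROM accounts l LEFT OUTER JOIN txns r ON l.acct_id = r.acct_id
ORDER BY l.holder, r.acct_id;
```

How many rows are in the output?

12

LEFT JOIN keeps every row from `accounts`; unmatched rows get NULL for `txns`'s columns.
Matching on l.acct_id = r.acct_id. A NULL in a compared column never satisfies the condition.
Matched pairs: 9; unmatched l rows kept: 3.
Total: 9 matched + 3 padded = 12 rows.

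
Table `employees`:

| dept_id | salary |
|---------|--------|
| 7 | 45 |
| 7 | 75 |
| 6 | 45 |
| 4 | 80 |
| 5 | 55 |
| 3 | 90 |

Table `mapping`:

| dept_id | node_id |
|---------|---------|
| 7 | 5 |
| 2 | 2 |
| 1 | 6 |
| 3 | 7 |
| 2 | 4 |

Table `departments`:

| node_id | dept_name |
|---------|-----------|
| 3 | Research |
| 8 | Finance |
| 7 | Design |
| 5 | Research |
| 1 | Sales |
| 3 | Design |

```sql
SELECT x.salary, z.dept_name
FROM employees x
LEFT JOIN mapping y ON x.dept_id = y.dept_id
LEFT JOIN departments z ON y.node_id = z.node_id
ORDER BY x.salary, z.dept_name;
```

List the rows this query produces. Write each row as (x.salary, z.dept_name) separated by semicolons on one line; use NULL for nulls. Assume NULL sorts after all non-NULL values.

Step 1 — x LEFT JOIN y on dept_id → 6 row(s).
Then LEFT JOIN `departments z` on node_id: each of those 6 rows is kept; rows whose y.node_id has no match in z get NULL for z's columns.

(45, Research); (45, NULL); (55, NULL); (75, Research); (80, NULL); (90, Design)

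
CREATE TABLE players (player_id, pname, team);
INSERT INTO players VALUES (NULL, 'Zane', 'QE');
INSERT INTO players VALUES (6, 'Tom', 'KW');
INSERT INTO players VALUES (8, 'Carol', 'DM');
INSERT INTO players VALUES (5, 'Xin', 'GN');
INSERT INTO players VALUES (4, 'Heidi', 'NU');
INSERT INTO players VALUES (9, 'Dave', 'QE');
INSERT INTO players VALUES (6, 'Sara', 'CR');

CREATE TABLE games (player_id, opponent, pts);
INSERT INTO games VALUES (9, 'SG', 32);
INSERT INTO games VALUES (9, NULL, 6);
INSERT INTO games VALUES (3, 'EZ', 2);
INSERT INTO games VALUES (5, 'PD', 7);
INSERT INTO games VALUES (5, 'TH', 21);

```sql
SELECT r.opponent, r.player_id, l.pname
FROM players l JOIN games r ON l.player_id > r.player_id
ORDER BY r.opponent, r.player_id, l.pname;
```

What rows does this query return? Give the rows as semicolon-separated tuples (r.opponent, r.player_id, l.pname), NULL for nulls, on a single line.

(EZ, 3, Carol); (EZ, 3, Dave); (EZ, 3, Heidi); (EZ, 3, Sara); (EZ, 3, Tom); (EZ, 3, Xin); (PD, 5, Carol); (PD, 5, Dave); (PD, 5, Sara); (PD, 5, Tom); (TH, 5, Carol); (TH, 5, Dave); (TH, 5, Sara); (TH, 5, Tom)

INNER JOIN keeps only pairs where the ON condition holds.
Matching on l.player_id > r.player_id. A NULL in a compared column never satisfies the condition.
- player_id=NULL: no matching r row, dropped.
- player_id=6: 3 matching r row(s), so 3 row(s) emitted.
- player_id=8: 3 matching r row(s), so 3 row(s) emitted.
- player_id=5: 1 matching r row(s), so 1 row(s) emitted.
- player_id=4: 1 matching r row(s), so 1 row(s) emitted.
- player_id=9: 3 matching r row(s), so 3 row(s) emitted.
- player_id=6: 3 matching r row(s), so 3 row(s) emitted.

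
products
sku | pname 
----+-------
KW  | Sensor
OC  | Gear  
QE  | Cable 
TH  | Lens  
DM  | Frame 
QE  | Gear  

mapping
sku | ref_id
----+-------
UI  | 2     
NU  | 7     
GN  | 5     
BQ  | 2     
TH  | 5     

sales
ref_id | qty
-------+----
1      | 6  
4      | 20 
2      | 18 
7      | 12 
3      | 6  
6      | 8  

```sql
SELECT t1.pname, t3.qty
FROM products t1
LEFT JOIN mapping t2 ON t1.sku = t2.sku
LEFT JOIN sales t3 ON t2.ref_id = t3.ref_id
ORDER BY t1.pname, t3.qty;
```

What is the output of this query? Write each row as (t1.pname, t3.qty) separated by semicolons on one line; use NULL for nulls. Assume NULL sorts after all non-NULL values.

(Cable, NULL); (Frame, NULL); (Gear, NULL); (Gear, NULL); (Lens, NULL); (Sensor, NULL)

Evaluate left to right. First `products t1 LEFT JOIN mapping t2` on sku: 6 row(s).
Then LEFT JOIN `sales t3` on ref_id: each of those 6 rows is kept; rows whose t2.ref_id has no match in t3 get NULL for t3's columns.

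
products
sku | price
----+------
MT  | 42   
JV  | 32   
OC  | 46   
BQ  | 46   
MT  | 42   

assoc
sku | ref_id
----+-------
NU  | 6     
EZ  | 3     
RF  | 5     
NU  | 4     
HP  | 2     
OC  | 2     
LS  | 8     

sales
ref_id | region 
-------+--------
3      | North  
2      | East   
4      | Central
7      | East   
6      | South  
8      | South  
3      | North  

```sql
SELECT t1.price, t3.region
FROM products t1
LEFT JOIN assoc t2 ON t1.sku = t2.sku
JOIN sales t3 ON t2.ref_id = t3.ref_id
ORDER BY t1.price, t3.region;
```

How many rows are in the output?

1

Step 1 — t1 LEFT JOIN t2 on sku → 5 row(s).
Then INNER JOIN `sales t3` on ref_id: keep only rows whose t2.ref_id appears in t3.
Result: 1 row(s).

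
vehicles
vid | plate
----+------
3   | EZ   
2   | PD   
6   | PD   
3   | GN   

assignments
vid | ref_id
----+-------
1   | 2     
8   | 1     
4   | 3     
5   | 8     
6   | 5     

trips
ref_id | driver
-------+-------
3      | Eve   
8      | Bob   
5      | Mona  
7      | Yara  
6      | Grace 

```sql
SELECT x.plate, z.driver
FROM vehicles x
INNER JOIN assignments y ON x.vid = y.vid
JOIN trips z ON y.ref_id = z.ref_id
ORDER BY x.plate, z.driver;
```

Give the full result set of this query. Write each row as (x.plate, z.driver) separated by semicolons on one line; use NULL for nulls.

(PD, Mona)

Evaluate left to right. First `vehicles x INNER JOIN assignments y` on vid: 1 row(s).
Then INNER JOIN `trips z` on ref_id: keep only rows whose y.ref_id appears in z.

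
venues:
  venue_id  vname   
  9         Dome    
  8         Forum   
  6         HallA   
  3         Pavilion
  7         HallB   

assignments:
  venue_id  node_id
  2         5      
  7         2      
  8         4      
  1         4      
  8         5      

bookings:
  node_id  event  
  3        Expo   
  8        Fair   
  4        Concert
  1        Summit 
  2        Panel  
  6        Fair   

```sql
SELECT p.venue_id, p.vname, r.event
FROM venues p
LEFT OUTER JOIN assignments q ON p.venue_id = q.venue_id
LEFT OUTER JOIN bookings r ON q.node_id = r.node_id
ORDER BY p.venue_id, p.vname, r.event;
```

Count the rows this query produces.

Evaluate left to right. First `venues p LEFT JOIN assignments q` on venue_id: 6 row(s).
Then LEFT JOIN `bookings r` on node_id: each of those 6 rows is kept; rows whose q.node_id has no match in r get NULL for r's columns.
Result: 6 row(s).

6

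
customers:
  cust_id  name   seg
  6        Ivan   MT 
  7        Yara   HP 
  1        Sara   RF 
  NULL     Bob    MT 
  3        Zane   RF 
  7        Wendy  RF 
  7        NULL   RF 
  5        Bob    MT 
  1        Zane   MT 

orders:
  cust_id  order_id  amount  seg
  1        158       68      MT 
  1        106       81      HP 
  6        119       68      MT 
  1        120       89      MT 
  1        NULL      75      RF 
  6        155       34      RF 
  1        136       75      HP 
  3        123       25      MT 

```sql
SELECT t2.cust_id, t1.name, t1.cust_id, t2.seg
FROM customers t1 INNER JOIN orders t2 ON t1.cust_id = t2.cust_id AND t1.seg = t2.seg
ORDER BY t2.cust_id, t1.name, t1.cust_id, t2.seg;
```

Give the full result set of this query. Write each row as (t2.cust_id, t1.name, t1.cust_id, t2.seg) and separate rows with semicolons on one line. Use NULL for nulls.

INNER JOIN keeps only pairs where the ON condition holds.
Matching on t1.cust_id = t2.cust_id AND t1.seg = t2.seg. A NULL in a compared column never satisfies the condition.
Matched pairs: 4.

(1, Sara, 1, RF); (1, Zane, 1, MT); (1, Zane, 1, MT); (6, Ivan, 6, MT)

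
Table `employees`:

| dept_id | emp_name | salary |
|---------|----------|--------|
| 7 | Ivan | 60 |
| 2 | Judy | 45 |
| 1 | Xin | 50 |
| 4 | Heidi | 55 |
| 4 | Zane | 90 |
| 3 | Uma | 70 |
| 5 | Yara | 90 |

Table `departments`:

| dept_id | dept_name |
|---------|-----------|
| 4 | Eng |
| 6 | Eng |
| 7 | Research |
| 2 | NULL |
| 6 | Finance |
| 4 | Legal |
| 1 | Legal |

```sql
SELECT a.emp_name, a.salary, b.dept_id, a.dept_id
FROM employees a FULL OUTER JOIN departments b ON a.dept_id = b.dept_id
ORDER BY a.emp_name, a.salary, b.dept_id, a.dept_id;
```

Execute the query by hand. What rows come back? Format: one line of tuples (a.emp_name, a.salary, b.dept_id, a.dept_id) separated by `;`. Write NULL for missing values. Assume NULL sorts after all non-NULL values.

FULL OUTER JOIN keeps every row from both sides; unmatched rows get NULL for the other side's columns.
Matching on a.dept_id = b.dept_id.
- a (dept_id=7) pairs with 1 row(s) of b.
- a (dept_id=2) pairs with 1 row(s) of b.
- a (dept_id=1) pairs with 1 row(s) of b.
- a (dept_id=4) pairs with 2 row(s) of b.
- a (dept_id=4) pairs with 2 row(s) of b.
- a (dept_id=3) has no partner → padded with NULL.
- a (dept_id=5) has no partner → padded with NULL.
- plus 2 unmatched b row(s), each kept with NULL a columns.

(Heidi, 55, 4, 4); (Heidi, 55, 4, 4); (Ivan, 60, 7, 7); (Judy, 45, 2, 2); (Uma, 70, NULL, 3); (Xin, 50, 1, 1); (Yara, 90, NULL, 5); (Zane, 90, 4, 4); (Zane, 90, 4, 4); (NULL, NULL, 6, NULL); (NULL, NULL, 6, NULL)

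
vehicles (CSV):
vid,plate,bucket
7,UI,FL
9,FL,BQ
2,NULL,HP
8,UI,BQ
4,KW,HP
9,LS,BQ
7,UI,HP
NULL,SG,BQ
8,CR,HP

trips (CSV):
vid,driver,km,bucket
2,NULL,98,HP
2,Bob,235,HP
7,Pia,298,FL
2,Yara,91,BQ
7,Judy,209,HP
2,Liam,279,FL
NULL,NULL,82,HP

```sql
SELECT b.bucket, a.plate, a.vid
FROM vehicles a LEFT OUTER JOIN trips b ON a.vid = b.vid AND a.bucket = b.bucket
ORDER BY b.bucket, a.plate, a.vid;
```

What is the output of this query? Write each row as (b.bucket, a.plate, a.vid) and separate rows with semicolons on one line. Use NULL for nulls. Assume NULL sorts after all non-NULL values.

(FL, UI, 7); (HP, UI, 7); (HP, NULL, 2); (HP, NULL, 2); (NULL, CR, 8); (NULL, FL, 9); (NULL, KW, 4); (NULL, LS, 9); (NULL, SG, NULL); (NULL, UI, 8)

LEFT JOIN keeps every row from `vehicles`; unmatched rows get NULL for `trips`'s columns.
Matching on a.vid = b.vid AND a.bucket = b.bucket. A NULL in a compared column never satisfies the condition.
Matched pairs: 4; unmatched a rows kept: 6.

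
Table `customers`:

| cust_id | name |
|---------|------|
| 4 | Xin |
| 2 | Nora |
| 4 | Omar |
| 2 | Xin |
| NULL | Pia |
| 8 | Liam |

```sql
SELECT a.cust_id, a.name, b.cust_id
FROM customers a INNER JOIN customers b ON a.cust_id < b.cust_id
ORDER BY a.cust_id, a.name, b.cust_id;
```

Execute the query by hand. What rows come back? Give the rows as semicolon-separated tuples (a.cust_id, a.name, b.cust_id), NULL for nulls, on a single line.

(2, Nora, 4); (2, Nora, 4); (2, Nora, 8); (2, Xin, 4); (2, Xin, 4); (2, Xin, 8); (4, Omar, 8); (4, Xin, 8)

INNER JOIN keeps only pairs where the ON condition holds.
Matching on a.cust_id < b.cust_id. A NULL in a compared column never satisfies the condition.
- a row (cust_id=4): matches 1 b row(s) → 1 output row(s).
- a row (cust_id=2): matches 3 b row(s) → 3 output row(s).
- a row (cust_id=4): matches 1 b row(s) → 1 output row(s).
- a row (cust_id=2): matches 3 b row(s) → 3 output row(s).
- a row (cust_id=NULL): no match → dropped.
- a row (cust_id=8): no match → dropped.
After projecting and ordering:
a.cust_id | a.name | b.cust_id
2 | Nora | 4
2 | Nora | 4
2 | Nora | 8
2 | Xin | 4
2 | Xin | 4
2 | Xin | 8
4 | Omar | 8
4 | Xin | 8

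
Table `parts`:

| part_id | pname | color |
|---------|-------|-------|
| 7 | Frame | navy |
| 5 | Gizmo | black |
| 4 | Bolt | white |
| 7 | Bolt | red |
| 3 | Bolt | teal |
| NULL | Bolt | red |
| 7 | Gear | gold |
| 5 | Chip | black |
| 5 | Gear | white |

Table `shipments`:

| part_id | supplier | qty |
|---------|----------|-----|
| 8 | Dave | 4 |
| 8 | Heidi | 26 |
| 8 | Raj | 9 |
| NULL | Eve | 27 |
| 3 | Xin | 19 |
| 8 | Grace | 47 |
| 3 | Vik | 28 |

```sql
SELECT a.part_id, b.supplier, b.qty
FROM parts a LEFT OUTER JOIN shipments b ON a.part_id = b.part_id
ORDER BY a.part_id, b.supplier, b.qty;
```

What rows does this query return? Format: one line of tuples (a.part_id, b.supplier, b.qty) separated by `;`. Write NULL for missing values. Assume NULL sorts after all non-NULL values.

(3, Vik, 28); (3, Xin, 19); (4, NULL, NULL); (5, NULL, NULL); (5, NULL, NULL); (5, NULL, NULL); (7, NULL, NULL); (7, NULL, NULL); (7, NULL, NULL); (NULL, NULL, NULL)

LEFT JOIN keeps every row from `parts`; unmatched rows get NULL for `shipments`'s columns.
Matching on a.part_id = b.part_id. A NULL in a compared column never satisfies the condition.
Matched pairs: 2; unmatched a rows kept: 8.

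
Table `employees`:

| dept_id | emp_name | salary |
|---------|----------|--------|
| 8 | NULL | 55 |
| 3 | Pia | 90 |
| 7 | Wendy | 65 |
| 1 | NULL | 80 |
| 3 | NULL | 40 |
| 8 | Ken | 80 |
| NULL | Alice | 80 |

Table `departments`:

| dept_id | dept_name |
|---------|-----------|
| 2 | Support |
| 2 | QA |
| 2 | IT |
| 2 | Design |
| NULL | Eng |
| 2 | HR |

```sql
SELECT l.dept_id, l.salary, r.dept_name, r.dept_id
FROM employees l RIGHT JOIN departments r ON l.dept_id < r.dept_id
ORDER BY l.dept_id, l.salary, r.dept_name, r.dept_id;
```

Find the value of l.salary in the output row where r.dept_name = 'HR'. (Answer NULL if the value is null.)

RIGHT JOIN keeps every row from `departments`; unmatched rows get NULL for `employees`'s columns.
Matching on l.dept_id < r.dept_id. A NULL in a compared column never satisfies the condition.
Matched pairs: 5; unmatched r rows kept: 1.

80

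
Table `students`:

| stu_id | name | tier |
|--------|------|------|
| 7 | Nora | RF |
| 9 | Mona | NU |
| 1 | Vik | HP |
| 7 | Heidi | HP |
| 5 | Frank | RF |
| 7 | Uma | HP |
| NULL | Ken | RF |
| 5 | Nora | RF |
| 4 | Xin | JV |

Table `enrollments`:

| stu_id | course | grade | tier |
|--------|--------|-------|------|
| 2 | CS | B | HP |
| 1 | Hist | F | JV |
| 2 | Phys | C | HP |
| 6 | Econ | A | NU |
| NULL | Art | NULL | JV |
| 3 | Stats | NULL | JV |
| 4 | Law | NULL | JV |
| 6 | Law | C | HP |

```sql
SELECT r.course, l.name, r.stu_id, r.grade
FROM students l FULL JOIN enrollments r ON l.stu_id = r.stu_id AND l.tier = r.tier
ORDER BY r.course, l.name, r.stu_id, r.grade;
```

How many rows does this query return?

16

FULL OUTER JOIN keeps every row from both sides; unmatched rows get NULL for the other side's columns.
Matching on l.stu_id = r.stu_id AND l.tier = r.tier. A NULL in a compared column never satisfies the condition.
Matched pairs: 1; unmatched l rows kept: 8; unmatched r rows kept: 7.
Total: 1 matched + 15 padded = 16 rows.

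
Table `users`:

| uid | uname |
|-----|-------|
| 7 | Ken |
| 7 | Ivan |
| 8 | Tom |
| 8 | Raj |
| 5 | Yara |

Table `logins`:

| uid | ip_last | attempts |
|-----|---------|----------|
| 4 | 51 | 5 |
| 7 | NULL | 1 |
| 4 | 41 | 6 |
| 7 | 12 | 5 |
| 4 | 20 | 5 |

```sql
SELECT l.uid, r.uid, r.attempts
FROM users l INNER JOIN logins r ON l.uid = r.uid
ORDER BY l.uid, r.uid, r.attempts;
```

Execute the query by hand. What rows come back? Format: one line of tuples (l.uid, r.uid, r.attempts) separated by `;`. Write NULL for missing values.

(7, 7, 1); (7, 7, 1); (7, 7, 5); (7, 7, 5)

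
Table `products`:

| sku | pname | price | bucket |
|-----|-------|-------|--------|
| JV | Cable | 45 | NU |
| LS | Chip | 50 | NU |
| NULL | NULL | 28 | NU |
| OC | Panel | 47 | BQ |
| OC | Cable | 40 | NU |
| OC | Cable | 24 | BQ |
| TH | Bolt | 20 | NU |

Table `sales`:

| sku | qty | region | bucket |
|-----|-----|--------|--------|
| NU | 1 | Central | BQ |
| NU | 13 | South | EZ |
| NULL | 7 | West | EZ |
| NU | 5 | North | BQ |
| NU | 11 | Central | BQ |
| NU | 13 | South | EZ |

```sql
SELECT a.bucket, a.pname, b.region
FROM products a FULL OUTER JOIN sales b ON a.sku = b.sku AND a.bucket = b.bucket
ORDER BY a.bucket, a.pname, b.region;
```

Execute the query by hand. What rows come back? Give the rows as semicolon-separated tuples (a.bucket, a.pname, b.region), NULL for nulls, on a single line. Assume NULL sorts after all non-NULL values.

FULL OUTER JOIN keeps every row from both sides; unmatched rows get NULL for the other side's columns.
Matching on a.sku = b.sku AND a.bucket = b.bucket. A NULL in a compared column never satisfies the condition.
- a (sku=JV, bucket=NU) has no partner → padded with NULL.
- a (sku=LS, bucket=NU) has no partner → padded with NULL.
- a (sku=NULL, bucket=NU) has no partner → padded with NULL.
- a (sku=OC, bucket=BQ) has no partner → padded with NULL.
- a (sku=OC, bucket=NU) has no partner → padded with NULL.
- a (sku=OC, bucket=BQ) has no partner → padded with NULL.
- a (sku=TH, bucket=NU) has no partner → padded with NULL.
- plus 6 unmatched b row(s), each kept with NULL a columns.

(BQ, Cable, NULL); (BQ, Panel, NULL); (NU, Bolt, NULL); (NU, Cable, NULL); (NU, Cable, NULL); (NU, Chip, NULL); (NU, NULL, NULL); (NULL, NULL, Central); (NULL, NULL, Central); (NULL, NULL, North); (NULL, NULL, South); (NULL, NULL, South); (NULL, NULL, West)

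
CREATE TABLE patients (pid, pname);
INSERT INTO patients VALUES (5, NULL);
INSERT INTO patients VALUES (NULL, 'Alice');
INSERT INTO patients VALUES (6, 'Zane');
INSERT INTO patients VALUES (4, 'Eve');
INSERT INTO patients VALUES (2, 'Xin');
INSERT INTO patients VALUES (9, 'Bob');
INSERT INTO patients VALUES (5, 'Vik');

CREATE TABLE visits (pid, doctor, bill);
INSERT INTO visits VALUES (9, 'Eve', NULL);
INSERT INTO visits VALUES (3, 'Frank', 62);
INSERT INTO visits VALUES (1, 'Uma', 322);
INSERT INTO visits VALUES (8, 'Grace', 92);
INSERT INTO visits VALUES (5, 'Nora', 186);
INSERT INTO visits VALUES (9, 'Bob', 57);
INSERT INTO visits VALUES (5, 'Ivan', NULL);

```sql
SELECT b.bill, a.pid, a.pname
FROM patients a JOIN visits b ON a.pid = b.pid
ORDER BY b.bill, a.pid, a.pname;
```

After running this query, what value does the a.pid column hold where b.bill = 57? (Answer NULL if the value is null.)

9

INNER JOIN keeps only pairs where the ON condition holds.
Matching on a.pid = b.pid. A NULL in a compared column never satisfies the condition.
Matched pairs: 6.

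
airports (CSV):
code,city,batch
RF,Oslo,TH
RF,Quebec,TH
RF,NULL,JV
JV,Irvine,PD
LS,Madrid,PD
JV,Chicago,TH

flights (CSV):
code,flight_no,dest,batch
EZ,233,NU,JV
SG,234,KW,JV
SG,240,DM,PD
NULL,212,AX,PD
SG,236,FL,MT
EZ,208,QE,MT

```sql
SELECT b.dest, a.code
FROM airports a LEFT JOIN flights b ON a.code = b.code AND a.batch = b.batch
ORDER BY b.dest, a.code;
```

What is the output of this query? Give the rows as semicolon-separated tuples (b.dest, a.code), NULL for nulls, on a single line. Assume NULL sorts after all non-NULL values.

(NULL, JV); (NULL, JV); (NULL, LS); (NULL, RF); (NULL, RF); (NULL, RF)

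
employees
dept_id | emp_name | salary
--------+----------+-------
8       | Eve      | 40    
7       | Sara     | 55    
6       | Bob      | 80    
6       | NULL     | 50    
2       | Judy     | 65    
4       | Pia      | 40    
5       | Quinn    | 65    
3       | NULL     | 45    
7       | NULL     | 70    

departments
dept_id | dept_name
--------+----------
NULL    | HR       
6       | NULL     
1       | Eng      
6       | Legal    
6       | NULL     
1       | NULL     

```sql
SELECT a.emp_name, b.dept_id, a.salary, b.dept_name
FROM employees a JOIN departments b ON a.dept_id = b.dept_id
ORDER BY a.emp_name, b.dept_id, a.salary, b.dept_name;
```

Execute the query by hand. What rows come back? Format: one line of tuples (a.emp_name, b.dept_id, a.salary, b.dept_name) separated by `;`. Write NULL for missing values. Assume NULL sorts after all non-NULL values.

INNER JOIN keeps only pairs where the ON condition holds.
Matching on a.dept_id = b.dept_id. A NULL in a compared column never satisfies the condition.
- a (dept_id=8) has no partner → excluded.
- a (dept_id=7) has no partner → excluded.
- a (dept_id=6) pairs with 3 row(s) of b.
- a (dept_id=6) pairs with 3 row(s) of b.
- a (dept_id=2) has no partner → excluded.
- a (dept_id=4) has no partner → excluded.
- a (dept_id=5) has no partner → excluded.
- a (dept_id=3) has no partner → excluded.
- a (dept_id=7) has no partner → excluded.
After projecting and ordering:
a.emp_name | b.dept_id | a.salary | b.dept_name
Bob | 6 | 80 | Legal
Bob | 6 | 80 | NULL
Bob | 6 | 80 | NULL
NULL | 6 | 50 | Legal
NULL | 6 | 50 | NULL
NULL | 6 | 50 | NULL

(Bob, 6, 80, Legal); (Bob, 6, 80, NULL); (Bob, 6, 80, NULL); (NULL, 6, 50, Legal); (NULL, 6, 50, NULL); (NULL, 6, 50, NULL)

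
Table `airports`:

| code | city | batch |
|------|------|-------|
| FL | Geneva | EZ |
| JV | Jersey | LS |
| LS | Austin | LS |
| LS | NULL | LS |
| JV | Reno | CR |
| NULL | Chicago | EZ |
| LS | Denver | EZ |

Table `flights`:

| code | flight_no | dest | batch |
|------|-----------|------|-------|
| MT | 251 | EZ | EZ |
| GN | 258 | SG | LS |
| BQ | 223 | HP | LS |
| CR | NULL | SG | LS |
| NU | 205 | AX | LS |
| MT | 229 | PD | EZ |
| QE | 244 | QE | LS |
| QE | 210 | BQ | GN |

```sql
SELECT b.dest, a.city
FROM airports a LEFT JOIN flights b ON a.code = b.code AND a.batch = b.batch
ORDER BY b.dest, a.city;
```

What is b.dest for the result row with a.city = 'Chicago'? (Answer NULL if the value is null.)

LEFT JOIN keeps every row from `airports`; unmatched rows get NULL for `flights`'s columns.
Matching on a.code = b.code AND a.batch = b.batch. A NULL in a compared column never satisfies the condition.
- a[0] code=FL, batch=EZ → no match; kept with NULLs on the b side.
- a[1] code=JV, batch=LS → no match; kept with NULLs on the b side.
- a[2] code=LS, batch=LS → no match; kept with NULLs on the b side.
- a[3] code=LS, batch=LS → no match; kept with NULLs on the b side.
- a[4] code=JV, batch=CR → no match; kept with NULLs on the b side.
- a[5] code=NULL, batch=EZ → no match; kept with NULLs on the b side.
- a[6] code=LS, batch=EZ → no match; kept with NULLs on the b side.

NULL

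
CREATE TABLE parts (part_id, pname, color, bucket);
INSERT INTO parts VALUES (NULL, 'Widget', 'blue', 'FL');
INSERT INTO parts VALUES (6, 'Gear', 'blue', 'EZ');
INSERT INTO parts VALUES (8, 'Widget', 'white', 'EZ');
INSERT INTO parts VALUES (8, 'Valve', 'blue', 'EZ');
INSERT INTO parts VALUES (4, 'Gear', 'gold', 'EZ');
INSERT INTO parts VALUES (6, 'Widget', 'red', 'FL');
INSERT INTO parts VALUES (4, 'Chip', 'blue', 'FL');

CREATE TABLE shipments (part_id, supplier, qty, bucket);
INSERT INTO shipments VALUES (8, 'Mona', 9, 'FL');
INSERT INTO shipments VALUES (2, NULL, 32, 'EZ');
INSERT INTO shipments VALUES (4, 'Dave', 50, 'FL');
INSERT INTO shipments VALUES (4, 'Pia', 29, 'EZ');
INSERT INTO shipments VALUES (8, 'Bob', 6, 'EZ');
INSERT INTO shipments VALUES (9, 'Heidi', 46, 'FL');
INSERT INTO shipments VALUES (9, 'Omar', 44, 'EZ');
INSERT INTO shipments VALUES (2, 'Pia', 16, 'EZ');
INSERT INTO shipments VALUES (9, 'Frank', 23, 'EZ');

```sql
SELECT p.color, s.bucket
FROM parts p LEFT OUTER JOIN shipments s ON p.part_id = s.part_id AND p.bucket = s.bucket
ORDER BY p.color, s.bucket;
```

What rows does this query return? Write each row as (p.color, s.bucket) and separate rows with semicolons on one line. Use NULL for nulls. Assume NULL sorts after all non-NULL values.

(blue, EZ); (blue, FL); (blue, NULL); (blue, NULL); (gold, EZ); (red, NULL); (white, EZ)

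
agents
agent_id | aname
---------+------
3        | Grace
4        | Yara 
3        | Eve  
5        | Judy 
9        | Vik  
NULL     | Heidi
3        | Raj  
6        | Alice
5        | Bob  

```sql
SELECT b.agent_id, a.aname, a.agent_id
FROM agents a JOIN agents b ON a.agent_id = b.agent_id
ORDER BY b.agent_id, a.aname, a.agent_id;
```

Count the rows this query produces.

16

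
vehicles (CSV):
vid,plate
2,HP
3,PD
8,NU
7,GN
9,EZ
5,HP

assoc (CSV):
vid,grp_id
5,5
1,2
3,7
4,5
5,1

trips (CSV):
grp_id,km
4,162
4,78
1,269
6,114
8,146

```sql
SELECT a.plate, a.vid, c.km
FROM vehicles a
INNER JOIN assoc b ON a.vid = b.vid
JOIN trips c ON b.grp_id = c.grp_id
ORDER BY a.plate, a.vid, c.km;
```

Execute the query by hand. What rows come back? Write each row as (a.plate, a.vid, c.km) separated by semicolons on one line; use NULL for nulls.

(HP, 5, 269)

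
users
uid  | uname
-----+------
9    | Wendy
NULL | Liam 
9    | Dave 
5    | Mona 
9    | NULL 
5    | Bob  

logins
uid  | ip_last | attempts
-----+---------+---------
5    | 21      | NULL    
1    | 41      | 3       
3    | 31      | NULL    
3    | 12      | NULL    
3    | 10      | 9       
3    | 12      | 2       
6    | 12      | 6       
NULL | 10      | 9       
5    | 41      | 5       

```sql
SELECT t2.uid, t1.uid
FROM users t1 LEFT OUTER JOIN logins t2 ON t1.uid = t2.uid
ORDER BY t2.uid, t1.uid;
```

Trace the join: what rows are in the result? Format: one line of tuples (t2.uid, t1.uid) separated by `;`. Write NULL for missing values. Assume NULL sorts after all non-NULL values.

LEFT JOIN keeps every row from `users`; unmatched rows get NULL for `logins`'s columns.
Matching on t1.uid = t2.uid. A NULL in a compared column never satisfies the condition.
Matched pairs: 4; unmatched t1 rows kept: 4.

(5, 5); (5, 5); (5, 5); (5, 5); (NULL, 9); (NULL, 9); (NULL, 9); (NULL, NULL)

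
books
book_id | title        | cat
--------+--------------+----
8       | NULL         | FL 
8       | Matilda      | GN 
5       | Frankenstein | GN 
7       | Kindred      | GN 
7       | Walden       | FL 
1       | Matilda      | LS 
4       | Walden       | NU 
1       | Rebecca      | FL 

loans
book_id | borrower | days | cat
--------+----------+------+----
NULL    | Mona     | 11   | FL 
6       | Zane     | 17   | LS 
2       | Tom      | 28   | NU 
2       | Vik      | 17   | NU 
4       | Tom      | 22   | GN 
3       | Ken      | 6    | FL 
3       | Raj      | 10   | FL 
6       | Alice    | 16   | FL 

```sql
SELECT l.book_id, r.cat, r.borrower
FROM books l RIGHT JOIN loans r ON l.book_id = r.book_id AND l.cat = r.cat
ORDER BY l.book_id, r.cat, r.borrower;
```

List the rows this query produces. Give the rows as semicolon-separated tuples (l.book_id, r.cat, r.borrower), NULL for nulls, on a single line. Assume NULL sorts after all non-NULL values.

(NULL, FL, Alice); (NULL, FL, Ken); (NULL, FL, Mona); (NULL, FL, Raj); (NULL, GN, Tom); (NULL, LS, Zane); (NULL, NU, Tom); (NULL, NU, Vik)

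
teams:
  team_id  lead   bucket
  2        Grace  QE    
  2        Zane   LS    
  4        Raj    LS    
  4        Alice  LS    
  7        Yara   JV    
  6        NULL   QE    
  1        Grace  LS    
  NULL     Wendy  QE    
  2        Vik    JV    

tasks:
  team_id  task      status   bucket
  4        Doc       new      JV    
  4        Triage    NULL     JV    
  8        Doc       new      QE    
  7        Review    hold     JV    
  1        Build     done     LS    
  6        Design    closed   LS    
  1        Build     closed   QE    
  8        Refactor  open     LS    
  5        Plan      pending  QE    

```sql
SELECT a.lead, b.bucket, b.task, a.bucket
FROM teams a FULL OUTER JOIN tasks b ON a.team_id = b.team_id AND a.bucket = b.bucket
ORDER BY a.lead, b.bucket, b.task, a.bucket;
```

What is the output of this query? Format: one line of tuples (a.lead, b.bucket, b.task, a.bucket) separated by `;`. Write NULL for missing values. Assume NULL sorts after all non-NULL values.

(Alice, NULL, NULL, LS); (Grace, LS, Build, LS); (Grace, NULL, NULL, QE); (Raj, NULL, NULL, LS); (Vik, NULL, NULL, JV); (Wendy, NULL, NULL, QE); (Yara, JV, Review, JV); (Zane, NULL, NULL, LS); (NULL, JV, Doc, NULL); (NULL, JV, Triage, NULL); (NULL, LS, Design, NULL); (NULL, LS, Refactor, NULL); (NULL, QE, Build, NULL); (NULL, QE, Doc, NULL); (NULL, QE, Plan, NULL); (NULL, NULL, NULL, QE)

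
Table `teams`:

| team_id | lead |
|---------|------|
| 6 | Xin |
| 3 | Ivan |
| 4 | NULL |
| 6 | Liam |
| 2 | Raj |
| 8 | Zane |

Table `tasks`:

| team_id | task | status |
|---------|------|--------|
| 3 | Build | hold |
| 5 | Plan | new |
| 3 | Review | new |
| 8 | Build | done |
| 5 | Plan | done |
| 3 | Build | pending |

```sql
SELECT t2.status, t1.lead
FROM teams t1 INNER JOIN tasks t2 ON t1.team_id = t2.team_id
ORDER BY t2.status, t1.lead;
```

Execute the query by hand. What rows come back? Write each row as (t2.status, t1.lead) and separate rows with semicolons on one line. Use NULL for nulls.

(done, Zane); (hold, Ivan); (new, Ivan); (pending, Ivan)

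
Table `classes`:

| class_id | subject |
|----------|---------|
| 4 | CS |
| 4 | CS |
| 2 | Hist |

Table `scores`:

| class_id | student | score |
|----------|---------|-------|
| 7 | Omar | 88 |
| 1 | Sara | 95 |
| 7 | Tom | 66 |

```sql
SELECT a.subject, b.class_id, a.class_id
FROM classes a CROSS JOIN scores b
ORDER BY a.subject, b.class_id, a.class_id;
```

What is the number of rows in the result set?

CROSS JOIN pairs every row of `classes` with every row of `scores`: 3 × 3 = 9 rows.

9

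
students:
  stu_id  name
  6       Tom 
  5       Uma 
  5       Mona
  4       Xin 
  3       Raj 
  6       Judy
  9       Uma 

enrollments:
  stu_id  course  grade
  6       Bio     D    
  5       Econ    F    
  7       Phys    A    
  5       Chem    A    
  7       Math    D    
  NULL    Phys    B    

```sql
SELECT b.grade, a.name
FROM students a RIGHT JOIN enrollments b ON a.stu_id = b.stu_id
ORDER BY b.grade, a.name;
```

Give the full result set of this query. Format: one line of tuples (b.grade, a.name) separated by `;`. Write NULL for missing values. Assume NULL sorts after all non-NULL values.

(A, Mona); (A, Uma); (A, NULL); (B, NULL); (D, Judy); (D, Tom); (D, NULL); (F, Mona); (F, Uma)

RIGHT JOIN keeps every row from `enrollments`; unmatched rows get NULL for `students`'s columns.
Matching on a.stu_id = b.stu_id. A NULL in a compared column never satisfies the condition.
- a (stu_id=6) pairs with 1 row(s) of b.
- a (stu_id=5) pairs with 2 row(s) of b.
- a (stu_id=5) pairs with 2 row(s) of b.
- a (stu_id=4) has no partner in b.
- a (stu_id=3) has no partner in b.
- a (stu_id=6) pairs with 1 row(s) of b.
- a (stu_id=9) has no partner in b.
- 3 b row(s) had no a match → kept, a columns NULL.
After projecting and ordering:
b.grade | a.name
A | Mona
A | Uma
A | NULL
B | NULL
D | Judy
D | Tom
D | NULL
F | Mona
F | Uma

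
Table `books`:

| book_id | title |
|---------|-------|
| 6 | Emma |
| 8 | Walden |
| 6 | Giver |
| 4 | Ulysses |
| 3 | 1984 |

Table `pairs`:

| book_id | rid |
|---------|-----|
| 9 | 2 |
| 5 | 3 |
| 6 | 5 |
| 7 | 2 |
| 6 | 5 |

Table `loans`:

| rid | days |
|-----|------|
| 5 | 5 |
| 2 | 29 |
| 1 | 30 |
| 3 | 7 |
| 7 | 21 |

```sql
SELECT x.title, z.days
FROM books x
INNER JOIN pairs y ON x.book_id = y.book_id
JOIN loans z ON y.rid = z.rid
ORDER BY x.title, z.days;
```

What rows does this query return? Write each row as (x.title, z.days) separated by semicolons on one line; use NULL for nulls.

(Emma, 5); (Emma, 5); (Giver, 5); (Giver, 5)

Step 1 — x INNER JOIN y on book_id → 4 row(s).
Then INNER JOIN `loans z` on rid: keep only rows whose y.rid appears in z.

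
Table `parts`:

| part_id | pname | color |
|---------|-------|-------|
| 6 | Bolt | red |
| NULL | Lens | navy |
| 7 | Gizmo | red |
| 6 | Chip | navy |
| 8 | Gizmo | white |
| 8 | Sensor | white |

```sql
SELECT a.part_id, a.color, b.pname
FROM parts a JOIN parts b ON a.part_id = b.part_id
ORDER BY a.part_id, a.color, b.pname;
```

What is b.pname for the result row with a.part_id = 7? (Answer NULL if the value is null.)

INNER JOIN keeps only pairs where the ON condition holds.
Matching on a.part_id = b.part_id. A NULL in a compared column never satisfies the condition.
Matched pairs: 9.

Gizmo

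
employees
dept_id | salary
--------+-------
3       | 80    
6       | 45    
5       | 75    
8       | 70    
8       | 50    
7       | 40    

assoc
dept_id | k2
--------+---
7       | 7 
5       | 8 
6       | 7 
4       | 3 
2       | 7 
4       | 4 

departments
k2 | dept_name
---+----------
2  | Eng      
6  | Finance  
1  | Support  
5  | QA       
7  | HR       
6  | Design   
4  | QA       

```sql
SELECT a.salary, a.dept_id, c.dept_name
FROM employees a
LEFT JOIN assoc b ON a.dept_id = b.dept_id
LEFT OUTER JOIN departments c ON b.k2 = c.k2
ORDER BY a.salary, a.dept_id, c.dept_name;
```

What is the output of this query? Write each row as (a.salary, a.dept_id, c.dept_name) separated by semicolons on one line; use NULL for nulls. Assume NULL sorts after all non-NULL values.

Evaluate left to right. First `employees a LEFT JOIN assoc b` on dept_id: 6 row(s).
Then LEFT JOIN `departments c` on k2: each of those 6 rows is kept; rows whose b.k2 has no match in c get NULL for c's columns.

(40, 7, HR); (45, 6, HR); (50, 8, NULL); (70, 8, NULL); (75, 5, NULL); (80, 3, NULL)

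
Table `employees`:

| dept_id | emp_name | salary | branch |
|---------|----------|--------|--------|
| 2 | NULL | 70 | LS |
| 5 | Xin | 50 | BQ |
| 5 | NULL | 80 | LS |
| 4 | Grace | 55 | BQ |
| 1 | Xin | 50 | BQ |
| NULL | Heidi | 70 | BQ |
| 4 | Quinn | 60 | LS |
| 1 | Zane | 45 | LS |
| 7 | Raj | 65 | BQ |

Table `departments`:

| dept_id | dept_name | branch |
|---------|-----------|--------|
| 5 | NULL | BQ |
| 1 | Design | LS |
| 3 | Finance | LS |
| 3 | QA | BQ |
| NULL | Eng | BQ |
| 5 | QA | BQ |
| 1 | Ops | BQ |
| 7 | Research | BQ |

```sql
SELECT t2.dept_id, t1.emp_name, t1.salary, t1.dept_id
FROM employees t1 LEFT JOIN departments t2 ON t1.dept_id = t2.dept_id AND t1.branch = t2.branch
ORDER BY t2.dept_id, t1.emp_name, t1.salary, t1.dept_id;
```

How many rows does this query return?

10

LEFT JOIN keeps every row from `employees`; unmatched rows get NULL for `departments`'s columns.
Matching on t1.dept_id = t2.dept_id AND t1.branch = t2.branch. A NULL in a compared column never satisfies the condition.
Matched pairs: 5; unmatched t1 rows kept: 5.
Total: 5 matched + 5 padded = 10 rows.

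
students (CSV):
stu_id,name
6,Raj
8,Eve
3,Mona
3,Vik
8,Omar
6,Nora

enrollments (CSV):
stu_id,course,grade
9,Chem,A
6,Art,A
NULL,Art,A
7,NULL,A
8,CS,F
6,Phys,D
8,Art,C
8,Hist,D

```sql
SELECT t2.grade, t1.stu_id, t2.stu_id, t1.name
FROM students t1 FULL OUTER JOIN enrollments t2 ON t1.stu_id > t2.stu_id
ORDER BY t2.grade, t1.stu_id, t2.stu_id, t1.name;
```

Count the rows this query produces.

FULL OUTER JOIN keeps every row from both sides; unmatched rows get NULL for the other side's columns.
Matching on t1.stu_id > t2.stu_id. A NULL in a compared column never satisfies the condition.
Matched pairs: 6; unmatched t1 rows kept: 4; unmatched t2 rows kept: 5.
Total: 6 matched + 9 padded = 15 rows.

15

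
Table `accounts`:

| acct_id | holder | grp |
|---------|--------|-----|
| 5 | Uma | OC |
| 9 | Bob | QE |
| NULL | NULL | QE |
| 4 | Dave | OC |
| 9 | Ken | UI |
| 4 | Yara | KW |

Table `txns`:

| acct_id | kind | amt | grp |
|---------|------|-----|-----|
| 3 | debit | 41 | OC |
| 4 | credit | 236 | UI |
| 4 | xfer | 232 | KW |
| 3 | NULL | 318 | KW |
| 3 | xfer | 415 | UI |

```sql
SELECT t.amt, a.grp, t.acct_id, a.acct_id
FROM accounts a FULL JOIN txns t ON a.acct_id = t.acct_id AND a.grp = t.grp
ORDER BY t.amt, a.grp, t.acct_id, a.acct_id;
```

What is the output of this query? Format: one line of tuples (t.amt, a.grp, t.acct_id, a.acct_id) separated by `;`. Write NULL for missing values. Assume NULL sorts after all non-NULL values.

FULL OUTER JOIN keeps every row from both sides; unmatched rows get NULL for the other side's columns.
Matching on a.acct_id = t.acct_id AND a.grp = t.grp. A NULL in a compared column never satisfies the condition.
- acct_id=5, grp=OC: no t row matches, row kept with t columns NULL.
- acct_id=9, grp=QE: no t row matches, row kept with t columns NULL.
- acct_id=NULL, grp=QE: no t row matches, row kept with t columns NULL.
- acct_id=4, grp=OC: no t row matches, row kept with t columns NULL.
- acct_id=9, grp=UI: no t row matches, row kept with t columns NULL.
- acct_id=4, grp=KW: 1 matching t row(s), so 1 row(s) emitted.
- plus 4 unmatched t row(s), each kept with NULL a columns.
After projecting and ordering:
t.amt | a.grp | t.acct_id | a.acct_id
41 | NULL | 3 | NULL
232 | KW | 4 | 4
236 | NULL | 4 | NULL
318 | NULL | 3 | NULL
415 | NULL | 3 | NULL
NULL | OC | NULL | 4
NULL | OC | NULL | 5
NULL | QE | NULL | 9
NULL | QE | NULL | NULL
NULL | UI | NULL | 9

(41, NULL, 3, NULL); (232, KW, 4, 4); (236, NULL, 4, NULL); (318, NULL, 3, NULL); (415, NULL, 3, NULL); (NULL, OC, NULL, 4); (NULL, OC, NULL, 5); (NULL, QE, NULL, 9); (NULL, QE, NULL, NULL); (NULL, UI, NULL, 9)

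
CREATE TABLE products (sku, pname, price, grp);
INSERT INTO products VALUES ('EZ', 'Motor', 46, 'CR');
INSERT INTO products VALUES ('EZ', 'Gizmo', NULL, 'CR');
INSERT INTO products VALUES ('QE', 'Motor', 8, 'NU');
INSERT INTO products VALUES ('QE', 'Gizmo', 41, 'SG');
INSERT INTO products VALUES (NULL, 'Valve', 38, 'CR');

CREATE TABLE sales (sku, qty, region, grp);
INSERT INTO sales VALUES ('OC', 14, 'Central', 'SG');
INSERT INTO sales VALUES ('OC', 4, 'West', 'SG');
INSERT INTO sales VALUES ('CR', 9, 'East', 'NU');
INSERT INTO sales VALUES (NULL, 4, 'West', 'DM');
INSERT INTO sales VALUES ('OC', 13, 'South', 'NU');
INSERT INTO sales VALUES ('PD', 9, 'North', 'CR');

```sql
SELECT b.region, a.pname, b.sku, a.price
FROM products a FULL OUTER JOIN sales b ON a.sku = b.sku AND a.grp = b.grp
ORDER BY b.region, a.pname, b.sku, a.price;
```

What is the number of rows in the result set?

FULL OUTER JOIN keeps every row from both sides; unmatched rows get NULL for the other side's columns.
Matching on a.sku = b.sku AND a.grp = b.grp. A NULL in a compared column never satisfies the condition.
- a[0] sku=EZ, grp=CR → no match; kept with NULLs on the b side.
- a[1] sku=EZ, grp=CR → no match; kept with NULLs on the b side.
- a[2] sku=QE, grp=NU → no match; kept with NULLs on the b side.
- a[3] sku=QE, grp=SG → no match; kept with NULLs on the b side.
- a[4] sku=NULL, grp=CR → no match; kept with NULLs on the b side.
- 6 b row(s) had no a match → kept, a columns NULL.
Total: 0 matched + 11 padded = 11 rows.

11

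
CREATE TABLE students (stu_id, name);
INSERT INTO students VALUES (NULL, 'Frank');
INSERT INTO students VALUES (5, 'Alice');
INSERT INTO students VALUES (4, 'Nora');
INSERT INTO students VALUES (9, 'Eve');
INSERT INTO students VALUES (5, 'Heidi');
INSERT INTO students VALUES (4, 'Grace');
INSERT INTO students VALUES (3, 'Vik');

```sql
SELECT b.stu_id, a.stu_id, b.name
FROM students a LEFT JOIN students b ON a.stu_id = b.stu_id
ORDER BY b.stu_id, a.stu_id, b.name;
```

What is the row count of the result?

11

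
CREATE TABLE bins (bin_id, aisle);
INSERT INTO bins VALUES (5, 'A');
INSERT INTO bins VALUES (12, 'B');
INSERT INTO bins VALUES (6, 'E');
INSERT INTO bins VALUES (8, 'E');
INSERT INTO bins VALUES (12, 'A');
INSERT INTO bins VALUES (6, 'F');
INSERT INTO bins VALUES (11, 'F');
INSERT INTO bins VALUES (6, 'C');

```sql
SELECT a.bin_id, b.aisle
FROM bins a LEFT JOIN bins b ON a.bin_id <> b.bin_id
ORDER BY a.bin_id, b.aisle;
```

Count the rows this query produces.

LEFT JOIN keeps every row from `bins a`; unmatched rows get NULL for `bins b`'s columns.
Matching on a.bin_id <> b.bin_id.
- a (bin_id=5) pairs with 7 row(s) of b.
- a (bin_id=12) pairs with 6 row(s) of b.
- a (bin_id=6) pairs with 5 row(s) of b.
- a (bin_id=8) pairs with 7 row(s) of b.
- a (bin_id=12) pairs with 6 row(s) of b.
- a (bin_id=6) pairs with 5 row(s) of b.
- a (bin_id=11) pairs with 7 row(s) of b.
- a (bin_id=6) pairs with 5 row(s) of b.
Total: 48 rows.

48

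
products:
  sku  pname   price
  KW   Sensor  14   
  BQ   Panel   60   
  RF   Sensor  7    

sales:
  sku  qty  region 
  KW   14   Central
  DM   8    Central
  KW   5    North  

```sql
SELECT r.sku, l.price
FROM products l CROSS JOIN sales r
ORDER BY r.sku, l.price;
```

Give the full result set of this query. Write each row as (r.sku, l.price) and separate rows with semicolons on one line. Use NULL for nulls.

(DM, 7); (DM, 14); (DM, 60); (KW, 7); (KW, 7); (KW, 14); (KW, 14); (KW, 60); (KW, 60)

CROSS JOIN pairs every row of `products` with every row of `sales`: 3 × 3 = 9 rows.
After projecting and ordering:
r.sku | l.price
DM | 7
DM | 14
DM | 60
KW | 7
KW | 7
KW | 14
KW | 14
KW | 60
KW | 60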